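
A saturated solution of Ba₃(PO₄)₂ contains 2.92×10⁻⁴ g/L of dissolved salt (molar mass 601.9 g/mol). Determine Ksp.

Convert to molarity: s = 2.92×10⁻⁴ / 601.9 = 4.8513×10⁻⁷ mol/L
Ba₃(PO₄)₂(s) ⇌ 3 Ba²⁺(aq) + 2 PO₄³⁻(aq)
If s mol/L of Ba₃(PO₄)₂ dissolves, [Ba²⁺] = 3s and [PO₄³⁻] = 2s.
Ksp = [Ba²⁺]^3[PO₄³⁻]^2 = (3s)^3 · (2s)^2 = 108s^5
Ksp = 108 × (4.8513×10⁻⁷)^5 = 2.90×10⁻³⁰

Ksp = 2.90×10⁻³⁰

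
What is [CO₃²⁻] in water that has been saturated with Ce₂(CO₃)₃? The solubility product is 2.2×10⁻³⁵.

1.4×10⁻⁷ M

Ce₂(CO₃)₃(s) ⇌ 2 Ce³⁺(aq) + 3 CO₃²⁻(aq)
If s mol/L of Ce₂(CO₃)₃ dissolves, [Ce³⁺] = 2s and [CO₃²⁻] = 3s.
Ksp = [Ce³⁺]^2[CO₃²⁻]^3 = (2s)^2 · (3s)^3 = 108s^5 = 2.2×10⁻³⁵
s = 4.6×10⁻⁸ M
[CO₃²⁻] = 3s = 1.4×10⁻⁷ M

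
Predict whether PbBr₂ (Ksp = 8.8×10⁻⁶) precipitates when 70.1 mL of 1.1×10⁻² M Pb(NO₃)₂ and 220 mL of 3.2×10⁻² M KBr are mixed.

Total volume after mixing = 70.1 + 220 = 290.1 mL.
[Pb²⁺] = (1.1×10⁻²)(70.1)/290.1 = 2.7×10⁻³ M
[Br⁻] = (3.2×10⁻²)(220)/290.1 = 2.4×10⁻² M
Q = [Pb²⁺][Br⁻]^2 = 1.6×10⁻⁶
Q < Ksp (1.6×10⁻⁶ vs 8.8×10⁻⁶); the solution remains unsaturated and no precipitate forms.

No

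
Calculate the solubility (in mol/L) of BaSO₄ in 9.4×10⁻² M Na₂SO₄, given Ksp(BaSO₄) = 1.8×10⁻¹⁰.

1.9×10⁻⁹ M

BaSO₄(s) ⇌ Ba²⁺(aq) + SO₄²⁻(aq)
With SO₄²⁻ already at 9.4×10⁻² M and s small, take [SO₄²⁻] ≈ 9.4×10⁻² M and [Ba²⁺] = s.
Ksp = [Ba²⁺][SO₄²⁻] = s(9.4×10⁻²)
s = 1.8×10⁻¹⁰ / (9.4×10⁻²) = 1.9×10⁻⁹
s = 1.9×10⁻⁹ M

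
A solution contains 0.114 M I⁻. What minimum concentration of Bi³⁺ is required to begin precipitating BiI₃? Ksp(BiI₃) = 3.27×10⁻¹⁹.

Each salt precipitates once Q = Ksp for that salt.
BiI₃(s) ⇌ Bi³⁺(aq) + 3 I⁻(aq)
Ksp = [Bi³⁺][I⁻]^3 = [Bi³⁺](0.114)^3
[Bi³⁺] = 3.27×10⁻¹⁹ / (0.114)^3 = 2.21×10⁻¹⁶
[Bi³⁺] = 2.21×10⁻¹⁶ M

2.21×10⁻¹⁶ M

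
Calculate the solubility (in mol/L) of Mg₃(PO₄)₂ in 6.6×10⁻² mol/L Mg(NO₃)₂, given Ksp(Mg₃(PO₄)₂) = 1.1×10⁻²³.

9.8×10⁻¹¹ M

Mg₃(PO₄)₂(s) ⇌ 3 Mg²⁺(aq) + 2 PO₄³⁻(aq)
The solution already contains Mg²⁺ at 6.6×10⁻² mol/L. Let s be the molar solubility of Mg₃(PO₄)₂.
[Mg²⁺] ≈ 6.6×10⁻² mol/L (common ion dominates); [PO₄³⁻] = 2s.
Ksp = [Mg²⁺]^3[PO₄³⁻]^2 = (6.6×10⁻²)^3(2s)^2
(2s)^2 = 1.1×10⁻²³ / (6.6×10⁻²)^3 = 3.8×10⁻²⁰
s = 9.8×10⁻¹¹ mol/L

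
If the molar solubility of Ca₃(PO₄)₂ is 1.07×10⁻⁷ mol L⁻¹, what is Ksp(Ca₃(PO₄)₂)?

Ksp = 1.51×10⁻³³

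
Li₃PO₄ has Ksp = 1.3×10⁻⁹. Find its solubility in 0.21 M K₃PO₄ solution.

Li₃PO₄(s) ⇌ 3 Li⁺(aq) + PO₄³⁻(aq)
Let s be the solubility of Li₃PO₄ here. The common ion gives [PO₄³⁻] ≈ 0.21 M, and [Li⁺] = 3s.
Ksp = [Li⁺]^3[PO₄³⁻] = (3s)^3(0.21)
(3s)^3 = 1.3×10⁻⁹ / (0.21) = 6.2×10⁻⁹
s = 6.1×10⁻⁴ M

6.1×10⁻⁴ M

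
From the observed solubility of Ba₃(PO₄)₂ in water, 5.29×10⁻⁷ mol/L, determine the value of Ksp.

Ba₃(PO₄)₂(s) ⇌ 3 Ba²⁺(aq) + 2 PO₄³⁻(aq)
If s mol/L of Ba₃(PO₄)₂ dissolves, [Ba²⁺] = 3s and [PO₄³⁻] = 2s.
Ksp = [Ba²⁺]^3[PO₄³⁻]^2 = (3s)^3 · (2s)^2 = 108s^5
Ksp = 108 × (5.29×10⁻⁷)^5 = 4.47×10⁻³⁰

Ksp = 4.47×10⁻³⁰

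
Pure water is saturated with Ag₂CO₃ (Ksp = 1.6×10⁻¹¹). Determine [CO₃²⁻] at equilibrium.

1.6×10⁻⁴ M

Ag₂CO₃(s) ⇌ 2 Ag⁺(aq) + CO₃²⁻(aq)
Call the molar solubility s, so that [Ag⁺] = 2s and [CO₃²⁻] = s.
Ksp = [Ag⁺]^2[CO₃²⁻] = (2s)^2 · s = 4s^3 = 1.6×10⁻¹¹
s = 1.6×10⁻⁴ mol L⁻¹
[CO₃²⁻] = s = 1.6×10⁻⁴ mol L⁻¹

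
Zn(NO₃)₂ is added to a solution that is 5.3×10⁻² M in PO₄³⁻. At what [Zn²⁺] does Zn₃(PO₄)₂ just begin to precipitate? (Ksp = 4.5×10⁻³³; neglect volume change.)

Precipitation of each salt begins when its ion product equals Ksp.
Zn₃(PO₄)₂(s) ⇌ 3 Zn²⁺(aq) + 2 PO₄³⁻(aq)
Ksp = [Zn²⁺]^3[PO₄³⁻]^2 = [Zn²⁺]^3(5.3×10⁻²)^2
[Zn²⁺]^3 = 4.5×10⁻³³ / (5.3×10⁻²)^2 = 1.6×10⁻³⁰
[Zn²⁺] = 1.2×10⁻¹⁰ M

1.2×10⁻¹⁰ M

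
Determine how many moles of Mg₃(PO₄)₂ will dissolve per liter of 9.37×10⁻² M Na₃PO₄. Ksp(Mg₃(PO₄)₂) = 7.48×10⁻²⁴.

3.16×10⁻⁸ M

Mg₃(PO₄)₂(s) ⇌ 3 Mg²⁺(aq) + 2 PO₄³⁻(aq)
With PO₄³⁻ already at 9.37×10⁻² M and s small, take [PO₄³⁻] ≈ 9.37×10⁻² M and [Mg²⁺] = 3s.
Ksp = [Mg²⁺]^3[PO₄³⁻]^2 = (3s)^3(9.37×10⁻²)^2
(3s)^3 = 7.48×10⁻²⁴ / (9.37×10⁻²)^2 = 8.52×10⁻²²
s = 3.16×10⁻⁸ M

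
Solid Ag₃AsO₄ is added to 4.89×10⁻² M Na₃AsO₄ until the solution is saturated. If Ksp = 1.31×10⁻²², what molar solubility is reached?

4.63×10⁻⁸ M

Ag₃AsO₄(s) ⇌ 3 Ag⁺(aq) + AsO₄³⁻(aq)
With AsO₄³⁻ already at 4.89×10⁻² M and s small, take [AsO₄³⁻] ≈ 4.89×10⁻² M and [Ag⁺] = 3s.
Ksp = [Ag⁺]^3[AsO₄³⁻] = (3s)^3(4.89×10⁻²)
(3s)^3 = 1.31×10⁻²² / (4.89×10⁻²) = 2.68×10⁻²¹
s = 4.63×10⁻⁸ M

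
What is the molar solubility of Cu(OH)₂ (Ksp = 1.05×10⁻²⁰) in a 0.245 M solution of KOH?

Cu(OH)₂(s) ⇌ Cu²⁺(aq) + 2 OH⁻(aq)
With OH⁻ already at 0.245 M and s small, take [OH⁻] ≈ 0.245 M and [Cu²⁺] = s.
Ksp = [Cu²⁺][OH⁻]^2 = s(0.245)^2
s = 1.05×10⁻²⁰ / (0.245)^2 = 1.75×10⁻¹⁹
s = 1.75×10⁻¹⁹ M

1.75×10⁻¹⁹ M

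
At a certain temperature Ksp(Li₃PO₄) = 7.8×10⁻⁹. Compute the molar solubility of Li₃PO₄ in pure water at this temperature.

4.1×10⁻³ M

Li₃PO₄(s) ⇌ 3 Li⁺(aq) + PO₄³⁻(aq)
Call the molar solubility s, so that [Li⁺] = 3s and [PO₄³⁻] = s.
Ksp = [Li⁺]^3[PO₄³⁻] = (3s)^3 · s = 27s^4
27s^4 = 7.8×10⁻⁹  ⇒  s^4 = 2.9×10⁻¹⁰
s = 4.1×10⁻³ mol L⁻¹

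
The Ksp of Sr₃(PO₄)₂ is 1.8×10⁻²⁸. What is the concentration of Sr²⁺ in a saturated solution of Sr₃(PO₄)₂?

Sr₃(PO₄)₂(s) ⇌ 3 Sr²⁺(aq) + 2 PO₄³⁻(aq)
Call the molar solubility s, so that [Sr²⁺] = 3s and [PO₄³⁻] = 2s.
Ksp = [Sr²⁺]^3[PO₄³⁻]^2 = (3s)^3 · (2s)^2 = 108s^5 = 1.8×10⁻²⁸
s = 1.1×10⁻⁶ M
[Sr²⁺] = 3s = 3.3×10⁻⁶ M

3.3×10⁻⁶ M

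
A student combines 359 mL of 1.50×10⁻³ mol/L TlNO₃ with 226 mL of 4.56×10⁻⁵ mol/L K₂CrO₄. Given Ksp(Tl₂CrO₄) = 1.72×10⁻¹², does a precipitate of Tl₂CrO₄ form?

Yes

The combined volume is 585 mL.
[Tl⁺] = (1.50×10⁻³)(359)/585 = 9.21×10⁻⁴ mol/L
[CrO₄²⁻] = (4.56×10⁻⁵)(226)/585 = 1.76×10⁻⁵ mol/L
Q = [Tl⁺]^2[CrO₄²⁻] = 1.49×10⁻¹¹
Since Q (1.49×10⁻¹¹) exceeds Ksp (1.72×10⁻¹²), Tl₂CrO₄ will precipitate.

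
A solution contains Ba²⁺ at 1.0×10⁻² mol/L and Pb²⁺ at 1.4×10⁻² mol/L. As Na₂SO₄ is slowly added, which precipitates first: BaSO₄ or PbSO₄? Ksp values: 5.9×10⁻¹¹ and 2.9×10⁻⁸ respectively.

BaSO₄

Precipitation of each salt begins when its ion product equals Ksp.
For BaSO₄: [SO₄²⁻] = (Ksp/[Ba²⁺]) = 5.9×10⁻⁹ mol/L
For PbSO₄: [SO₄²⁻] = (Ksp/[Pb²⁺]) = 2.1×10⁻⁶ mol/L
BaSO₄ requires the lower [SO₄²⁻], so it precipitates first.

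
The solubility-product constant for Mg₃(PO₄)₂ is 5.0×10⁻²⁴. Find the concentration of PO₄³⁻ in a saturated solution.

Mg₃(PO₄)₂(s) ⇌ 3 Mg²⁺(aq) + 2 PO₄³⁻(aq)
If s mol/L of Mg₃(PO₄)₂ dissolves, [Mg²⁺] = 3s and [PO₄³⁻] = 2s.
Ksp = [Mg²⁺]^3[PO₄³⁻]^2 = (3s)^3 · (2s)^2 = 108s^5 = 5.0×10⁻²⁴
s = 8.6×10⁻⁶ mol L⁻¹
[PO₄³⁻] = 2s = 1.7×10⁻⁵ mol L⁻¹

1.7×10⁻⁵ M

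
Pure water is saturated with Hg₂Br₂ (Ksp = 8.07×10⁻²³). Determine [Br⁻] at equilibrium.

Hg₂Br₂(s) ⇌ Hg₂²⁺(aq) + 2 Br⁻(aq)
Let s be the molar solubility. Then [Hg₂²⁺] = s and [Br⁻] = 2s.
Ksp = [Hg₂²⁺][Br⁻]^2 = s · (2s)^2 = 4s^3 = 8.07×10⁻²³
s = 2.72×10⁻⁸ mol/L
[Br⁻] = 2s = 5.44×10⁻⁸ mol/L

5.44×10⁻⁸ M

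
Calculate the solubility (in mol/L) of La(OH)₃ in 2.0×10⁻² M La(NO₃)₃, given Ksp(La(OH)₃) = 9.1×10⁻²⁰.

5.5×10⁻⁷ M

La(OH)₃(s) ⇌ La³⁺(aq) + 3 OH⁻(aq)
La³⁺ is already present at 2.0×10⁻² M. If s mol/L of La(OH)₃ dissolves, [OH⁻] = 3s while [La³⁺] ≈ 2.0×10⁻² M.
Ksp = [La³⁺][OH⁻]^3 = (2.0×10⁻²)(3s)^3
(3s)^3 = 9.1×10⁻²⁰ / (2.0×10⁻²) = 4.6×10⁻¹⁸
s = 5.5×10⁻⁷ M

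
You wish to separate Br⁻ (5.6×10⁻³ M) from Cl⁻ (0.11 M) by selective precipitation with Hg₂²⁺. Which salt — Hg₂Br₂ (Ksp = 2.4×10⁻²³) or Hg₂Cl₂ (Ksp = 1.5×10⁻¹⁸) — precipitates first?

Hg₂Br₂

Each salt precipitates once Q = Ksp for that salt.
For Hg₂Br₂: [Hg₂²⁺] = (Ksp/[Br⁻]^2) = 7.7×10⁻¹⁹ M
For Hg₂Cl₂: [Hg₂²⁺] = (Ksp/[Cl⁻]^2) = 1.2×10⁻¹⁶ M
Hg₂Br₂ requires the lower [Hg₂²⁺], so it precipitates first.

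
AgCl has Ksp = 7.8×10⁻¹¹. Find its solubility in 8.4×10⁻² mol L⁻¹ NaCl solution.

9.3×10⁻¹⁰ M

AgCl(s) ⇌ Ag⁺(aq) + Cl⁻(aq)
With Cl⁻ already at 8.4×10⁻² mol L⁻¹ and s small, take [Cl⁻] ≈ 8.4×10⁻² mol L⁻¹ and [Ag⁺] = s.
Ksp = [Ag⁺][Cl⁻] = s(8.4×10⁻²)
s = 7.8×10⁻¹¹ / (8.4×10⁻²) = 9.3×10⁻¹⁰
s = 9.3×10⁻¹⁰ mol L⁻¹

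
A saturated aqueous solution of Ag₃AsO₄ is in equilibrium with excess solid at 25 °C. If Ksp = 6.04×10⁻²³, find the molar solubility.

1.22×10⁻⁶ M

Ag₃AsO₄(s) ⇌ 3 Ag⁺(aq) + AsO₄³⁻(aq)
Call the molar solubility s, so that [Ag⁺] = 3s and [AsO₄³⁻] = s.
Ksp = [Ag⁺]^3[AsO₄³⁻] = (3s)^3 · s = 27s^4
27s^4 = 6.04×10⁻²³  ⇒  s^4 = 2.24×10⁻²⁴
s = 1.22×10⁻⁶ mol L⁻¹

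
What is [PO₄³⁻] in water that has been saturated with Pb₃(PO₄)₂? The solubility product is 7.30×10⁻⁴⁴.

1.85×10⁻⁹ M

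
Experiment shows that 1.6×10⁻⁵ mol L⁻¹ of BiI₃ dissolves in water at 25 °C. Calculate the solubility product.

BiI₃(s) ⇌ Bi³⁺(aq) + 3 I⁻(aq)
For each mole of BiI₃ that dissolves per liter, [Bi³⁺] = s and [I⁻] = 3s; let s denote this solubility.
Ksp = [Bi³⁺][I⁻]^3 = s · (3s)^3 = 27s^4
Ksp = 27 × (1.6×10⁻⁵)^4 = 1.8×10⁻¹⁸

Ksp = 1.8×10⁻¹⁸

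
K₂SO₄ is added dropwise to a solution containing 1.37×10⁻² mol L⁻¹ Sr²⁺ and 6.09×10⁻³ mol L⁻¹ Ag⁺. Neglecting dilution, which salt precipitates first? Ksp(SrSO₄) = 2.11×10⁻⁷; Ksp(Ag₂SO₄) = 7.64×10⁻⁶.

SrSO₄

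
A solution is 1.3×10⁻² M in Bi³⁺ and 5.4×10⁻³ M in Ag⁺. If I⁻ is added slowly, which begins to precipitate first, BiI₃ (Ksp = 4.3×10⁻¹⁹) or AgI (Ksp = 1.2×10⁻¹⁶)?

The threshold for precipitation is Q = Ksp.
For BiI₃: [I⁻] = (Ksp/[Bi³⁺])^(1/3) = 3.2×10⁻⁶ M
For AgI: [I⁻] = (Ksp/[Ag⁺]) = 2.2×10⁻¹⁴ M
Since AgI needs less I⁻ to reach saturation, it precipitates first.

AgI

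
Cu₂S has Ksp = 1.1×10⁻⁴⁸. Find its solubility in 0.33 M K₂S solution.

9.1×10⁻²⁵ M

Cu₂S(s) ⇌ 2 Cu⁺(aq) + S²⁻(aq)
Let s be the solubility of Cu₂S here. The common ion gives [S²⁻] ≈ 0.33 M, and [Cu⁺] = 2s.
Ksp = [Cu⁺]^2[S²⁻] = (2s)^2(0.33)
(2s)^2 = 1.1×10⁻⁴⁸ / (0.33) = 3.3×10⁻⁴⁸
s = 9.1×10⁻²⁵ M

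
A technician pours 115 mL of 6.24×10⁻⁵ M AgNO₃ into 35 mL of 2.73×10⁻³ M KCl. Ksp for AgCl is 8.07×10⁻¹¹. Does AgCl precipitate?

Yes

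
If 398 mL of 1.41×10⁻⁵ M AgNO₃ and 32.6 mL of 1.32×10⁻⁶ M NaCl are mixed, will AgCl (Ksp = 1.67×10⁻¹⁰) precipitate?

No

The combined volume is 430.6 mL.
[Ag⁺] = (1.41×10⁻⁵)(398)/430.6 = 1.30×10⁻⁵ M
[Cl⁻] = (1.32×10⁻⁶)(32.6)/430.6 = 9.99×10⁻⁸ M
Q = [Ag⁺][Cl⁻] = 1.30×10⁻¹²
Q = 1.30×10⁻¹² < Ksp = 1.67×10⁻¹⁰, so the solution is unsaturated and no precipitate forms.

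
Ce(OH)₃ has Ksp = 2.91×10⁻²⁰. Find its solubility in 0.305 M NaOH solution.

Ce(OH)₃(s) ⇌ Ce³⁺(aq) + 3 OH⁻(aq)
OH⁻ is already present at 0.305 M. If s mol/L of Ce(OH)₃ dissolves, [Ce³⁺] = s while [OH⁻] ≈ 0.305 M.
Ksp = [Ce³⁺][OH⁻]^3 = s(0.305)^3
s = 2.91×10⁻²⁰ / (0.305)^3 = 1.03×10⁻¹⁸
s = 1.03×10⁻¹⁸ M

1.03×10⁻¹⁸ M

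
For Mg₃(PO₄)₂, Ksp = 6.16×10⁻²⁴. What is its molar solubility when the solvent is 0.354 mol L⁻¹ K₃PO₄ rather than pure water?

Mg₃(PO₄)₂(s) ⇌ 3 Mg²⁺(aq) + 2 PO₄³⁻(aq)
PO₄³⁻ is already present at 0.354 mol L⁻¹. If s mol/L of Mg₃(PO₄)₂ dissolves, [Mg²⁺] = 3s while [PO₄³⁻] ≈ 0.354 mol L⁻¹.
Ksp = [Mg²⁺]^3[PO₄³⁻]^2 = (3s)^3(0.354)^2
(3s)^3 = 6.16×10⁻²⁴ / (0.354)^2 = 4.92×10⁻²³
s = 1.22×10⁻⁸ mol L⁻¹

1.22×10⁻⁸ M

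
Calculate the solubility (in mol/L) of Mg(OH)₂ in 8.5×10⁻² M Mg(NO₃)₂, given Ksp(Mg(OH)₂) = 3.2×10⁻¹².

Mg(OH)₂(s) ⇌ Mg²⁺(aq) + 2 OH⁻(aq)
Let s be the solubility of Mg(OH)₂ here. The common ion gives [Mg²⁺] ≈ 8.5×10⁻² M, and [OH⁻] = 2s.
Ksp = [Mg²⁺][OH⁻]^2 = (8.5×10⁻²)(2s)^2
(2s)^2 = 3.2×10⁻¹² / (8.5×10⁻²) = 3.8×10⁻¹¹
s = 3.1×10⁻⁶ M

3.1×10⁻⁶ M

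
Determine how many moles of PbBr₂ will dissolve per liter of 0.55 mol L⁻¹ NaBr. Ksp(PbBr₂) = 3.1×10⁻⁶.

PbBr₂(s) ⇌ Pb²⁺(aq) + 2 Br⁻(aq)
Let s be the solubility of PbBr₂ here. The common ion gives [Br⁻] ≈ 0.55 mol L⁻¹, and [Pb²⁺] = s.
Ksp = [Pb²⁺][Br⁻]^2 = s(0.55)^2
s = 3.1×10⁻⁶ / (0.55)^2 = 1.0×10⁻⁵
s = 1.0×10⁻⁵ mol L⁻¹

1.0×10⁻⁵ M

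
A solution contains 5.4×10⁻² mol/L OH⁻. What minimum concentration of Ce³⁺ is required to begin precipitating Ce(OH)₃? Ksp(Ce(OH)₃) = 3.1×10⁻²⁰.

Precipitation of each salt begins when its ion product equals Ksp.
Ce(OH)₃(s) ⇌ Ce³⁺(aq) + 3 OH⁻(aq)
Ksp = [Ce³⁺][OH⁻]^3 = [Ce³⁺](5.4×10⁻²)^3
[Ce³⁺] = 3.1×10⁻²⁰ / (5.4×10⁻²)^3 = 2.0×10⁻¹⁶
[Ce³⁺] = 2.0×10⁻¹⁶ mol/L

2.0×10⁻¹⁶ M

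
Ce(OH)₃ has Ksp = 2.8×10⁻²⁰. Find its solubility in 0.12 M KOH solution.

Ce(OH)₃(s) ⇌ Ce³⁺(aq) + 3 OH⁻(aq)
OH⁻ is already present at 0.12 M. If s mol/L of Ce(OH)₃ dissolves, [Ce³⁺] = s while [OH⁻] ≈ 0.12 M.
Ksp = [Ce³⁺][OH⁻]^3 = s(0.12)^3
s = 2.8×10⁻²⁰ / (0.12)^3 = 1.6×10⁻¹⁷
s = 1.6×10⁻¹⁷ M

1.6×10⁻¹⁷ M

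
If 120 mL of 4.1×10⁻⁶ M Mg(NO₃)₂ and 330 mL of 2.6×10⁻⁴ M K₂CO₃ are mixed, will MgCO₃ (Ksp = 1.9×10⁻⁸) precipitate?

The combined volume is 450 mL.
[Mg²⁺] = (4.1×10⁻⁶)(120)/450 = 1.1×10⁻⁶ M
[CO₃²⁻] = (2.6×10⁻⁴)(330)/450 = 1.9×10⁻⁴ M
Q = [Mg²⁺][CO₃²⁻] = 2.1×10⁻¹⁰
Q < Ksp (2.1×10⁻¹⁰ vs 1.9×10⁻⁸); the solution remains unsaturated and no precipitate forms.

No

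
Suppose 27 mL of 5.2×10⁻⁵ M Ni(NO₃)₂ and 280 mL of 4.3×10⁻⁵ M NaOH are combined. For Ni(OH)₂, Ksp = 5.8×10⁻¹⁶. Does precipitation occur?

Yes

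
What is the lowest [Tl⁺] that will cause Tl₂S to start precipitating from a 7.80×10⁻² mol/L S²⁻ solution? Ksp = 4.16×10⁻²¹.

2.31×10⁻¹⁰ M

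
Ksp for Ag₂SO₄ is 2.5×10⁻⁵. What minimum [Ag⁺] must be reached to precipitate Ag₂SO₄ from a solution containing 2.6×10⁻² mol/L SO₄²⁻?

3.1×10⁻² M

A salt starts to precipitate once the ion product Q reaches its Ksp.
Ag₂SO₄(s) ⇌ 2 Ag⁺(aq) + SO₄²⁻(aq)
Ksp = [Ag⁺]^2[SO₄²⁻] = [Ag⁺]^2(2.6×10⁻²)
[Ag⁺]^2 = 2.5×10⁻⁵ / (2.6×10⁻²) = 9.6×10⁻⁴
[Ag⁺] = 3.1×10⁻² mol/L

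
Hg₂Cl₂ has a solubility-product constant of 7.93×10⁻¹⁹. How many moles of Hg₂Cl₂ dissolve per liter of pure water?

5.83×10⁻⁷ M

Hg₂Cl₂(s) ⇌ Hg₂²⁺(aq) + 2 Cl⁻(aq)
If s mol/L of Hg₂Cl₂ dissolves, [Hg₂²⁺] = s and [Cl⁻] = 2s.
Ksp = [Hg₂²⁺][Cl⁻]^2 = s · (2s)^2 = 4s^3
4s^3 = 7.93×10⁻¹⁹  ⇒  s^3 = 1.98×10⁻¹⁹
Taking the 3rd root, s = 5.83×10⁻⁷ mol/L.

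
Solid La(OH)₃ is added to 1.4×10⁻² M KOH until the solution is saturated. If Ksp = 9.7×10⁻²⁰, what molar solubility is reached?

3.5×10⁻¹⁴ M

La(OH)₃(s) ⇌ La³⁺(aq) + 3 OH⁻(aq)
Let s be the solubility of La(OH)₃ here. The common ion gives [OH⁻] ≈ 1.4×10⁻² M, and [La³⁺] = s.
Ksp = [La³⁺][OH⁻]^3 = s(1.4×10⁻²)^3
s = 9.7×10⁻²⁰ / (1.4×10⁻²)^3 = 3.5×10⁻¹⁴
s = 3.5×10⁻¹⁴ M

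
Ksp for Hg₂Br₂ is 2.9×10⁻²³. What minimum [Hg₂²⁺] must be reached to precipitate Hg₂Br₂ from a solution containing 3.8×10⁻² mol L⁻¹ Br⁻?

The threshold for precipitation is Q = Ksp.
Hg₂Br₂(s) ⇌ Hg₂²⁺(aq) + 2 Br⁻(aq)
Ksp = [Hg₂²⁺][Br⁻]^2 = [Hg₂²⁺](3.8×10⁻²)^2
[Hg₂²⁺] = 2.9×10⁻²³ / (3.8×10⁻²)^2 = 2.0×10⁻²⁰
[Hg₂²⁺] = 2.0×10⁻²⁰ mol L⁻¹

2.0×10⁻²⁰ M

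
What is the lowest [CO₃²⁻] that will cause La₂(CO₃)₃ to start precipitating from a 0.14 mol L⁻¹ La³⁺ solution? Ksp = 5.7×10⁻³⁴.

3.1×10⁻¹¹ M

Each salt precipitates once Q = Ksp for that salt.
La₂(CO₃)₃(s) ⇌ 2 La³⁺(aq) + 3 CO₃²⁻(aq)
Ksp = [La³⁺]^2[CO₃²⁻]^3 = [CO₃²⁻]^3(0.14)^2
[CO₃²⁻]^3 = 5.7×10⁻³⁴ / (0.14)^2 = 2.9×10⁻³²
[CO₃²⁻] = 3.1×10⁻¹¹ mol L⁻¹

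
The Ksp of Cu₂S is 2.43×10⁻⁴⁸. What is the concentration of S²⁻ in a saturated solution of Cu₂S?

Cu₂S(s) ⇌ 2 Cu⁺(aq) + S²⁻(aq)
With molar solubility s: [Cu⁺] = 2s, [S²⁻] = s.
Ksp = [Cu⁺]^2[S²⁻] = (2s)^2 · s = 4s^3 = 2.43×10⁻⁴⁸
s = 8.47×10⁻¹⁷ mol L⁻¹
[S²⁻] = s = 8.47×10⁻¹⁷ mol L⁻¹

8.47×10⁻¹⁷ M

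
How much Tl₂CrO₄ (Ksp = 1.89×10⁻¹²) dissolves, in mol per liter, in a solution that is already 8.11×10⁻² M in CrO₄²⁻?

2.41×10⁻⁶ M

Tl₂CrO₄(s) ⇌ 2 Tl⁺(aq) + CrO₄²⁻(aq)
With CrO₄²⁻ already at 8.11×10⁻² M and s small, take [CrO₄²⁻] ≈ 8.11×10⁻² M and [Tl⁺] = 2s.
Ksp = [Tl⁺]^2[CrO₄²⁻] = (2s)^2(8.11×10⁻²)
(2s)^2 = 1.89×10⁻¹² / (8.11×10⁻²) = 2.33×10⁻¹¹
s = 2.41×10⁻⁶ M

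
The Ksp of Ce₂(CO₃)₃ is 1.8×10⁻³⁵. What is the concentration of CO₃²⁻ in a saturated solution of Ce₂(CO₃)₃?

1.3×10⁻⁷ M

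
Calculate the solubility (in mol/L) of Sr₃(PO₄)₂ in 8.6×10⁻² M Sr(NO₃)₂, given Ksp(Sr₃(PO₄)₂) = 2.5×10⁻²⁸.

3.1×10⁻¹³ M

Sr₃(PO₄)₂(s) ⇌ 3 Sr²⁺(aq) + 2 PO₄³⁻(aq)
The solution already contains Sr²⁺ at 8.6×10⁻² M. Let s be the molar solubility of Sr₃(PO₄)₂.
[Sr²⁺] ≈ 8.6×10⁻² M (common ion dominates); [PO₄³⁻] = 2s.
Ksp = [Sr²⁺]^3[PO₄³⁻]^2 = (8.6×10⁻²)^3(2s)^2
(2s)^2 = 2.5×10⁻²⁸ / (8.6×10⁻²)^3 = 3.9×10⁻²⁵
s = 3.1×10⁻¹³ M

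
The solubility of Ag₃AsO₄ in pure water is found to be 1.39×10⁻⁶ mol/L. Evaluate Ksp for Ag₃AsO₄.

Ksp = 1.01×10⁻²²

Ag₃AsO₄(s) ⇌ 3 Ag⁺(aq) + AsO₄³⁻(aq)
Let s be the molar solubility. Then [Ag⁺] = 3s and [AsO₄³⁻] = s.
Ksp = [Ag⁺]^3[AsO₄³⁻] = (3s)^3 · s = 27s^4
Ksp = 27 × (1.39×10⁻⁶)^4 = 1.01×10⁻²²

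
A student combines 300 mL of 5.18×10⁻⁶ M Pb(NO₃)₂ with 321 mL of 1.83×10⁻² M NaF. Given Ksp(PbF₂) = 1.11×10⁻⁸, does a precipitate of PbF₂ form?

After mixing, V = 300 mL + 321 mL = 621 mL.
[Pb²⁺] = (5.18×10⁻⁶)(300)/621 = 2.50×10⁻⁶ M
[F⁻] = (1.83×10⁻²)(321)/621 = 9.46×10⁻³ M
Q = [Pb²⁺][F⁻]^2 = 2.24×10⁻¹⁰
Q = 2.24×10⁻¹⁰ < Ksp = 1.11×10⁻⁸, so the solution is unsaturated and no precipitate forms.

No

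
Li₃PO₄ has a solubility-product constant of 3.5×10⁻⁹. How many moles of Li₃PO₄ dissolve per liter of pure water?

Li₃PO₄(s) ⇌ 3 Li⁺(aq) + PO₄³⁻(aq)
For each mole of Li₃PO₄ that dissolves per liter, [Li⁺] = 3s and [PO₄³⁻] = s; let s denote this solubility.
Ksp = [Li⁺]^3[PO₄³⁻] = (3s)^3 · s = 27s^4
27s^4 = 3.5×10⁻⁹  ⇒  s^4 = 1.3×10⁻¹⁰
Taking the 4th root, s = 3.4×10⁻³ mol/L.

3.4×10⁻³ M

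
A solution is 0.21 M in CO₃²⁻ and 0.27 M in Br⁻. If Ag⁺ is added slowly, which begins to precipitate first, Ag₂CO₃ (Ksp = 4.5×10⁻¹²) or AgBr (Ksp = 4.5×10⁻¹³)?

AgBr

The threshold for precipitation is Q = Ksp.
For Ag₂CO₃: [Ag⁺] = (Ksp/[CO₃²⁻])^(1/2) = 4.6×10⁻⁶ M
For AgBr: [Ag⁺] = (Ksp/[Br⁻]) = 1.7×10⁻¹² M
AgBr requires the lower [Ag⁺], so it precipitates first.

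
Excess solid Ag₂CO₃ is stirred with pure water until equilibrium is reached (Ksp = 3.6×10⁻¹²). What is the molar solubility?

9.7×10⁻⁵ M

Ag₂CO₃(s) ⇌ 2 Ag⁺(aq) + CO₃²⁻(aq)
With molar solubility s: [Ag⁺] = 2s, [CO₃²⁻] = s.
Ksp = [Ag⁺]^2[CO₃²⁻] = (2s)^2 · s = 4s^3
4s^3 = 3.6×10⁻¹²  ⇒  s^3 = 9.0×10⁻¹³
s = (9.0×10⁻¹³)^(1/3) = 9.7×10⁻⁵ mol L⁻¹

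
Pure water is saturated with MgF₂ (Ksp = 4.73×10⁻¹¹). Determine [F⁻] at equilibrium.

4.56×10⁻⁴ M

MgF₂(s) ⇌ Mg²⁺(aq) + 2 F⁻(aq)
Let s be the molar solubility. Then [Mg²⁺] = s and [F⁻] = 2s.
Ksp = [Mg²⁺][F⁻]^2 = s · (2s)^2 = 4s^3 = 4.73×10⁻¹¹
s = 2.28×10⁻⁴ M
[F⁻] = 2s = 4.56×10⁻⁴ M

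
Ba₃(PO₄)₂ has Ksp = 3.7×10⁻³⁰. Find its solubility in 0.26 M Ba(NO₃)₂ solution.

7.3×10⁻¹⁵ M

Ba₃(PO₄)₂(s) ⇌ 3 Ba²⁺(aq) + 2 PO₄³⁻(aq)
Let s be the solubility of Ba₃(PO₄)₂ here. The common ion gives [Ba²⁺] ≈ 0.26 M, and [PO₄³⁻] = 2s.
Ksp = [Ba²⁺]^3[PO₄³⁻]^2 = (0.26)^3(2s)^2
(2s)^2 = 3.7×10⁻³⁰ / (0.26)^3 = 2.1×10⁻²⁸
s = 7.3×10⁻¹⁵ M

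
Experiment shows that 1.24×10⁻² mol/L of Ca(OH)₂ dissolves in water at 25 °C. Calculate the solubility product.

Ca(OH)₂(s) ⇌ Ca²⁺(aq) + 2 OH⁻(aq)
If s mol/L of Ca(OH)₂ dissolves, [Ca²⁺] = s and [OH⁻] = 2s.
Ksp = [Ca²⁺][OH⁻]^2 = s · (2s)^2 = 4s^3
Ksp = 4 × (1.24×10⁻²)^3 = 7.63×10⁻⁶

Ksp = 7.63×10⁻⁶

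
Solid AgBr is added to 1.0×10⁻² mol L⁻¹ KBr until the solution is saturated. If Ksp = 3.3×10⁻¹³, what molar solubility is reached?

AgBr(s) ⇌ Ag⁺(aq) + Br⁻(aq)
Let s be the solubility of AgBr here. The common ion gives [Br⁻] ≈ 1.0×10⁻² mol L⁻¹, and [Ag⁺] = s.
Ksp = [Ag⁺][Br⁻] = s(1.0×10⁻²)
s = 3.3×10⁻¹³ / (1.0×10⁻²) = 3.3×10⁻¹¹
s = 3.3×10⁻¹¹ mol L⁻¹

3.3×10⁻¹¹ M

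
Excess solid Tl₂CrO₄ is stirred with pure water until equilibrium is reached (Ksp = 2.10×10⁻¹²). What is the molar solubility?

8.07×10⁻⁵ M

Tl₂CrO₄(s) ⇌ 2 Tl⁺(aq) + CrO₄²⁻(aq)
With molar solubility s: [Tl⁺] = 2s, [CrO₄²⁻] = s.
Ksp = [Tl⁺]^2[CrO₄²⁻] = (2s)^2 · s = 4s^3
4s^3 = 2.10×10⁻¹²  ⇒  s^3 = 5.25×10⁻¹³
Taking the 3rd root, s = 8.07×10⁻⁵ mol/L.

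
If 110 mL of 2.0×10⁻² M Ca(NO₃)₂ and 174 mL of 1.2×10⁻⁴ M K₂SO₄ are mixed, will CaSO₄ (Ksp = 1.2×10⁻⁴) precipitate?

After mixing, V = 110 mL + 174 mL = 284 mL.
[Ca²⁺] = (2.0×10⁻²)(110)/284 = 7.7×10⁻³ M
[SO₄²⁻] = (1.2×10⁻⁴)(174)/284 = 7.4×10⁻⁵ M
Q = [Ca²⁺][SO₄²⁻] = 5.7×10⁻⁷
Q < Ksp (5.7×10⁻⁷ vs 1.2×10⁻⁴); the solution remains unsaturated and no precipitate forms.

No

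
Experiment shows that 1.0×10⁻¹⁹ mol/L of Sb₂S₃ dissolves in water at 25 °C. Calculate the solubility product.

Ksp = 1.1×10⁻⁹³

Sb₂S₃(s) ⇌ 2 Sb³⁺(aq) + 3 S²⁻(aq)
Let s be the molar solubility. Then [Sb³⁺] = 2s and [S²⁻] = 3s.
Ksp = [Sb³⁺]^2[S²⁻]^3 = (2s)^2 · (3s)^3 = 108s^5
Ksp = 108 × (1.0×10⁻¹⁹)^5 = 1.1×10⁻⁹³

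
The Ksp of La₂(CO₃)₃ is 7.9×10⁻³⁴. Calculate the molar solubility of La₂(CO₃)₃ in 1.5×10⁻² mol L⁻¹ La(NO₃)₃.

La₂(CO₃)₃(s) ⇌ 2 La³⁺(aq) + 3 CO₃²⁻(aq)
La³⁺ is already present at 1.5×10⁻² mol L⁻¹. If s mol/L of La₂(CO₃)₃ dissolves, [CO₃²⁻] = 3s while [La³⁺] ≈ 1.5×10⁻² mol L⁻¹.
Ksp = [La³⁺]^2[CO₃²⁻]^3 = (1.5×10⁻²)^2(3s)^3
(3s)^3 = 7.9×10⁻³⁴ / (1.5×10⁻²)^2 = 3.5×10⁻³⁰
s = 5.1×10⁻¹¹ mol L⁻¹

5.1×10⁻¹¹ M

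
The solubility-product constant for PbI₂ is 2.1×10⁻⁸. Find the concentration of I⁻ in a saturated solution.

PbI₂(s) ⇌ Pb²⁺(aq) + 2 I⁻(aq)
With molar solubility s: [Pb²⁺] = s, [I⁻] = 2s.
Ksp = [Pb²⁺][I⁻]^2 = s · (2s)^2 = 4s^3 = 2.1×10⁻⁸
s = 1.7×10⁻³ mol/L
[I⁻] = 2s = 3.5×10⁻³ mol/L

3.5×10⁻³ M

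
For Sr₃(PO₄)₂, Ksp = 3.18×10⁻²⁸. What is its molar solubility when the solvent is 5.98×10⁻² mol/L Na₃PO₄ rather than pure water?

1.49×10⁻⁹ M

Sr₃(PO₄)₂(s) ⇌ 3 Sr²⁺(aq) + 2 PO₄³⁻(aq)
Let s be the solubility of Sr₃(PO₄)₂ here. The common ion gives [PO₄³⁻] ≈ 5.98×10⁻² mol/L, and [Sr²⁺] = 3s.
Ksp = [Sr²⁺]^3[PO₄³⁻]^2 = (3s)^3(5.98×10⁻²)^2
(3s)^3 = 3.18×10⁻²⁸ / (5.98×10⁻²)^2 = 8.89×10⁻²⁶
s = 1.49×10⁻⁹ mol/L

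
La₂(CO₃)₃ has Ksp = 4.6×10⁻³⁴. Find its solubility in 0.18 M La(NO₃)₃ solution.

La₂(CO₃)₃(s) ⇌ 2 La³⁺(aq) + 3 CO₃²⁻(aq)
With La³⁺ already at 0.18 M and s small, take [La³⁺] ≈ 0.18 M and [CO₃²⁻] = 3s.
Ksp = [La³⁺]^2[CO₃²⁻]^3 = (0.18)^2(3s)^3
(3s)^3 = 4.6×10⁻³⁴ / (0.18)^2 = 1.4×10⁻³²
s = 8.1×10⁻¹² M

8.1×10⁻¹² M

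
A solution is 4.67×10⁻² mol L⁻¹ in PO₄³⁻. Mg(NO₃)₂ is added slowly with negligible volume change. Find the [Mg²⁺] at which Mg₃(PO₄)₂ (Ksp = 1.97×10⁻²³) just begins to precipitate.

The threshold for precipitation is Q = Ksp.
Mg₃(PO₄)₂(s) ⇌ 3 Mg²⁺(aq) + 2 PO₄³⁻(aq)
Ksp = [Mg²⁺]^3[PO₄³⁻]^2 = [Mg²⁺]^3(4.67×10⁻²)^2
[Mg²⁺]^3 = 1.97×10⁻²³ / (4.67×10⁻²)^2 = 9.03×10⁻²¹
[Mg²⁺] = 2.08×10⁻⁷ mol L⁻¹

2.08×10⁻⁷ M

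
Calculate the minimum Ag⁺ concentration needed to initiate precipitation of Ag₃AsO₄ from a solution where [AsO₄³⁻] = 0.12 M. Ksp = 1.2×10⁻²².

1.0×10⁻⁷ M

Precipitation begins when Q = Ksp.
Ag₃AsO₄(s) ⇌ 3 Ag⁺(aq) + AsO₄³⁻(aq)
Ksp = [Ag⁺]^3[AsO₄³⁻] = [Ag⁺]^3(0.12)
[Ag⁺]^3 = 1.2×10⁻²² / (0.12) = 1.0×10⁻²¹
[Ag⁺] = 1.0×10⁻⁷ M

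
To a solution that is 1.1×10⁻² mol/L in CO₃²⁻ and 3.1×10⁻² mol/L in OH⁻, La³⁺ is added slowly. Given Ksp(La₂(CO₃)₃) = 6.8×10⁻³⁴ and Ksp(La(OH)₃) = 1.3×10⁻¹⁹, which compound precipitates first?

La(OH)₃

Each salt precipitates once Q = Ksp for that salt.
For La₂(CO₃)₃: [La³⁺] = (Ksp/[CO₃²⁻]^3)^(1/2) = 2.3×10⁻¹⁴ mol/L
For La(OH)₃: [La³⁺] = (Ksp/[OH⁻]^3) = 4.4×10⁻¹⁵ mol/L
La(OH)₃ requires the lower [La³⁺], so it precipitates first.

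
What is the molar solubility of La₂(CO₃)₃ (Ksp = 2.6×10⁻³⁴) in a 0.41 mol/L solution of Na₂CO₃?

La₂(CO₃)₃(s) ⇌ 2 La³⁺(aq) + 3 CO₃²⁻(aq)
Let s be the solubility of La₂(CO₃)₃ here. The common ion gives [CO₃²⁻] ≈ 0.41 mol/L, and [La³⁺] = 2s.
Ksp = [La³⁺]^2[CO₃²⁻]^3 = (2s)^2(0.41)^3
(2s)^2 = 2.6×10⁻³⁴ / (0.41)^3 = 3.8×10⁻³³
s = 3.1×10⁻¹⁷ mol/L

3.1×10⁻¹⁷ M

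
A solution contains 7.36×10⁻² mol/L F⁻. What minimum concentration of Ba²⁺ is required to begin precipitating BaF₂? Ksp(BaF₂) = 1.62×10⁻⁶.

2.99×10⁻⁴ M

The threshold for precipitation is Q = Ksp.
BaF₂(s) ⇌ Ba²⁺(aq) + 2 F⁻(aq)
Ksp = [Ba²⁺][F⁻]^2 = [Ba²⁺](7.36×10⁻²)^2
[Ba²⁺] = 1.62×10⁻⁶ / (7.36×10⁻²)^2 = 2.99×10⁻⁴
[Ba²⁺] = 2.99×10⁻⁴ mol/L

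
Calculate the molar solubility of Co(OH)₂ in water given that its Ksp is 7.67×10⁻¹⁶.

Co(OH)₂(s) ⇌ Co²⁺(aq) + 2 OH⁻(aq)
Let s be the molar solubility. Then [Co²⁺] = s and [OH⁻] = 2s.
Ksp = [Co²⁺][OH⁻]^2 = s · (2s)^2 = 4s^3
4s^3 = 7.67×10⁻¹⁶  ⇒  s^3 = 1.92×10⁻¹⁶
s = (1.92×10⁻¹⁶)^(1/3) = 5.77×10⁻⁶ mol/L

5.77×10⁻⁶ M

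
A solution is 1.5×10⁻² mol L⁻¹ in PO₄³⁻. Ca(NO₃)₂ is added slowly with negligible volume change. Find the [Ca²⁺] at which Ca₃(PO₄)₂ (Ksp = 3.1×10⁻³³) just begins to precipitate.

Each salt precipitates once Q = Ksp for that salt.
Ca₃(PO₄)₂(s) ⇌ 3 Ca²⁺(aq) + 2 PO₄³⁻(aq)
Ksp = [Ca²⁺]^3[PO₄³⁻]^2 = [Ca²⁺]^3(1.5×10⁻²)^2
[Ca²⁺]^3 = 3.1×10⁻³³ / (1.5×10⁻²)^2 = 1.4×10⁻²⁹
[Ca²⁺] = 2.4×10⁻¹⁰ mol L⁻¹

2.4×10⁻¹⁰ M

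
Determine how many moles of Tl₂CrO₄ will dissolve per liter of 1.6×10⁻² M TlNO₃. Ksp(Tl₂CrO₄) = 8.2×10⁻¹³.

3.2×10⁻⁹ M

Tl₂CrO₄(s) ⇌ 2 Tl⁺(aq) + CrO₄²⁻(aq)
Tl⁺ is already present at 1.6×10⁻² M. If s mol/L of Tl₂CrO₄ dissolves, [CrO₄²⁻] = s while [Tl⁺] ≈ 1.6×10⁻² M.
Ksp = [Tl⁺]^2[CrO₄²⁻] = (1.6×10⁻²)^2s
s = 8.2×10⁻¹³ / (1.6×10⁻²)^2 = 3.2×10⁻⁹
s = 3.2×10⁻⁹ M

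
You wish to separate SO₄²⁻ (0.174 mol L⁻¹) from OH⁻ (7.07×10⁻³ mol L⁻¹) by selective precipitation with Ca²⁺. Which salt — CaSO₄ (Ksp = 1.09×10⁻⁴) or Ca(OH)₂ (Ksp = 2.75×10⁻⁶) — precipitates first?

Precipitation begins when Q = Ksp.
For CaSO₄: [Ca²⁺] = (Ksp/[SO₄²⁻]) = 6.26×10⁻⁴ mol L⁻¹
For Ca(OH)₂: [Ca²⁺] = (Ksp/[OH⁻]^2) = 5.50×10⁻² mol L⁻¹
CaSO₄ requires the lower [Ca²⁺], so it precipitates first.

CaSO₄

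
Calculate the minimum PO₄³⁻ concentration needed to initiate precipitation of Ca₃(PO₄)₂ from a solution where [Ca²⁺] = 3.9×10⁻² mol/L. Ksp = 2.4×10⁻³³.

Precipitation of each salt begins when its ion product equals Ksp.
Ca₃(PO₄)₂(s) ⇌ 3 Ca²⁺(aq) + 2 PO₄³⁻(aq)
Ksp = [Ca²⁺]^3[PO₄³⁻]^2 = [PO₄³⁻]^2(3.9×10⁻²)^3
[PO₄³⁻]^2 = 2.4×10⁻³³ / (3.9×10⁻²)^3 = 4.0×10⁻²⁹
[PO₄³⁻] = 6.4×10⁻¹⁵ mol/L

6.4×10⁻¹⁵ M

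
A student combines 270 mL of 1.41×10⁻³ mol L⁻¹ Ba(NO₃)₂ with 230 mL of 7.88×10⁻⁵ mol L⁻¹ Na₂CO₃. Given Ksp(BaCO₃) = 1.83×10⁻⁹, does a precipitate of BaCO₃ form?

After mixing, V = 270 mL + 230 mL = 500 mL.
[Ba²⁺] = (1.41×10⁻³)(270)/500 = 7.61×10⁻⁴ mol L⁻¹
[CO₃²⁻] = (7.88×10⁻⁵)(230)/500 = 3.62×10⁻⁵ mol L⁻¹
Q = [Ba²⁺][CO₃²⁻] = 2.76×10⁻⁸
Because Q > Ksp (2.76×10⁻⁸ vs 1.83×10⁻⁹), a precipitate of BaCO₃ forms.

Yes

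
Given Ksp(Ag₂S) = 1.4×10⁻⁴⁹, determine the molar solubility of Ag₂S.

Ag₂S(s) ⇌ 2 Ag⁺(aq) + S²⁻(aq)
For each mole of Ag₂S that dissolves per liter, [Ag⁺] = 2s and [S²⁻] = s; let s denote this solubility.
Ksp = [Ag⁺]^2[S²⁻] = (2s)^2 · s = 4s^3
4s^3 = 1.4×10⁻⁴⁹  ⇒  s^3 = 3.5×10⁻⁵⁰
s = (3.5×10⁻⁵⁰)^(1/3) = 3.3×10⁻¹⁷ mol/L

3.3×10⁻¹⁷ M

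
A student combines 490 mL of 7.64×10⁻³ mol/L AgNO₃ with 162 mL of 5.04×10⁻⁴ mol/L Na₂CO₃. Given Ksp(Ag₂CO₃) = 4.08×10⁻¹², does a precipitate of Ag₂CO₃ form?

After mixing, V = 490 mL + 162 mL = 652 mL.
[Ag⁺] = (7.64×10⁻³)(490)/652 = 5.74×10⁻³ mol/L
[CO₃²⁻] = (5.04×10⁻⁴)(162)/652 = 1.25×10⁻⁴ mol/L
Q = [Ag⁺]^2[CO₃²⁻] = 4.13×10⁻⁹
Because Q > Ksp (4.13×10⁻⁹ vs 4.08×10⁻¹²), a precipitate of Ag₂CO₃ forms.

Yes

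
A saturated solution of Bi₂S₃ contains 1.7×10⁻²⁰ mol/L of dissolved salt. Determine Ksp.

Ksp = 1.5×10⁻⁹⁷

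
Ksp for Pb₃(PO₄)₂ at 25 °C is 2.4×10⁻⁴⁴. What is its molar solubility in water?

Pb₃(PO₄)₂(s) ⇌ 3 Pb²⁺(aq) + 2 PO₄³⁻(aq)
For each mole of Pb₃(PO₄)₂ that dissolves per liter, [Pb²⁺] = 3s and [PO₄³⁻] = 2s; let s denote this solubility.
Ksp = [Pb²⁺]^3[PO₄³⁻]^2 = (3s)^3 · (2s)^2 = 108s^5
108s^5 = 2.4×10⁻⁴⁴  ⇒  s^5 = 2.2×10⁻⁴⁶
s = (2.2×10⁻⁴⁶)^(1/5) = 7.4×10⁻¹⁰ mol L⁻¹

7.4×10⁻¹⁰ M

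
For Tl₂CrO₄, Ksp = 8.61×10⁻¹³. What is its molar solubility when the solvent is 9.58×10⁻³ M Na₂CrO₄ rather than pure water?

Tl₂CrO₄(s) ⇌ 2 Tl⁺(aq) + CrO₄²⁻(aq)
The solution already contains CrO₄²⁻ at 9.58×10⁻³ M. Let s be the molar solubility of Tl₂CrO₄.
[CrO₄²⁻] ≈ 9.58×10⁻³ M (common ion dominates); [Tl⁺] = 2s.
Ksp = [Tl⁺]^2[CrO₄²⁻] = (2s)^2(9.58×10⁻³)
(2s)^2 = 8.61×10⁻¹³ / (9.58×10⁻³) = 8.99×10⁻¹¹
s = 4.74×10⁻⁶ M

4.74×10⁻⁶ M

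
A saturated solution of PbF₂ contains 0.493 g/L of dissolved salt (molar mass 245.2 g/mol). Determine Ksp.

Ksp = 3.25×10⁻⁸

s = (0.493 g L⁻¹)/(245.2 g mol⁻¹) = 2.0106×10⁻³ M
PbF₂(s) ⇌ Pb²⁺(aq) + 2 F⁻(aq)
If s mol/L of PbF₂ dissolves, [Pb²⁺] = s and [F⁻] = 2s.
Ksp = [Pb²⁺][F⁻]^2 = s · (2s)^2 = 4s^3
Ksp = 4 × (2.0106×10⁻³)^3 = 3.25×10⁻⁸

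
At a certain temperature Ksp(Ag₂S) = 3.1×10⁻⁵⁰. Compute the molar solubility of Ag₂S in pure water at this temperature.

Ag₂S(s) ⇌ 2 Ag⁺(aq) + S²⁻(aq)
With molar solubility s: [Ag⁺] = 2s, [S²⁻] = s.
Ksp = [Ag⁺]^2[S²⁻] = (2s)^2 · s = 4s^3
4s^3 = 3.1×10⁻⁵⁰  ⇒  s^3 = 7.8×10⁻⁵¹
Taking the 3rd root, s = 2.0×10⁻¹⁷ mol L⁻¹.

2.0×10⁻¹⁷ M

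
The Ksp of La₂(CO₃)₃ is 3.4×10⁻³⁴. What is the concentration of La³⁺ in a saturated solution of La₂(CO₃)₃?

La₂(CO₃)₃(s) ⇌ 2 La³⁺(aq) + 3 CO₃²⁻(aq)
Let s be the molar solubility. Then [La³⁺] = 2s and [CO₃²⁻] = 3s.
Ksp = [La³⁺]^2[CO₃²⁻]^3 = (2s)^2 · (3s)^3 = 108s^5 = 3.4×10⁻³⁴
s = 7.9×10⁻⁸ mol/L
[La³⁺] = 2s = 1.6×10⁻⁷ mol/L

1.6×10⁻⁷ M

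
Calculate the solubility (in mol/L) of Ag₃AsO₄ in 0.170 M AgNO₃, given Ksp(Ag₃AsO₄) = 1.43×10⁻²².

Ag₃AsO₄(s) ⇌ 3 Ag⁺(aq) + AsO₄³⁻(aq)
The solution already contains Ag⁺ at 0.170 M. Let s be the molar solubility of Ag₃AsO₄.
[Ag⁺] ≈ 0.170 M (common ion dominates); [AsO₄³⁻] = s.
Ksp = [Ag⁺]^3[AsO₄³⁻] = (0.170)^3s
s = 1.43×10⁻²² / (0.170)^3 = 2.91×10⁻²⁰
s = 2.91×10⁻²⁰ M

2.91×10⁻²⁰ M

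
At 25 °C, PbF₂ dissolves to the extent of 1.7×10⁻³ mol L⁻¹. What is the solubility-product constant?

Ksp = 2.0×10⁻⁸

PbF₂(s) ⇌ Pb²⁺(aq) + 2 F⁻(aq)
Let s be the molar solubility. Then [Pb²⁺] = s and [F⁻] = 2s.
Ksp = [Pb²⁺][F⁻]^2 = s · (2s)^2 = 4s^3
Ksp = 4 × (1.7×10⁻³)^3 = 2.0×10⁻⁸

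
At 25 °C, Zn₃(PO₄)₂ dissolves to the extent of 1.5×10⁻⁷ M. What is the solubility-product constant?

Ksp = 8.2×10⁻³³

Zn₃(PO₄)₂(s) ⇌ 3 Zn²⁺(aq) + 2 PO₄³⁻(aq)
Call the molar solubility s, so that [Zn²⁺] = 3s and [PO₄³⁻] = 2s.
Ksp = [Zn²⁺]^3[PO₄³⁻]^2 = (3s)^3 · (2s)^2 = 108s^5
Ksp = 108 × (1.5×10⁻⁷)^5 = 8.2×10⁻³³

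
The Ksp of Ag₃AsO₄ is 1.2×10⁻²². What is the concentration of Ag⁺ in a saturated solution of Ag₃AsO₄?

Ag₃AsO₄(s) ⇌ 3 Ag⁺(aq) + AsO₄³⁻(aq)
Let s be the molar solubility. Then [Ag⁺] = 3s and [AsO₄³⁻] = s.
Ksp = [Ag⁺]^3[AsO₄³⁻] = (3s)^3 · s = 27s^4 = 1.2×10⁻²²
s = 1.5×10⁻⁶ M
[Ag⁺] = 3s = 4.4×10⁻⁶ M

4.4×10⁻⁶ M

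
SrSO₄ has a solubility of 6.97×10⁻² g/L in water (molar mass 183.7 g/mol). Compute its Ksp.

Ksp = 1.44×10⁻⁷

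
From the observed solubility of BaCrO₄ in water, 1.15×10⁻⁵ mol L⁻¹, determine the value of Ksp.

Ksp = 1.32×10⁻¹⁰

BaCrO₄(s) ⇌ Ba²⁺(aq) + CrO₄²⁻(aq)
Call the molar solubility s, so that [Ba²⁺] = s and [CrO₄²⁻] = s.
Ksp = [Ba²⁺][CrO₄²⁻] = s · s = s^2
Ksp = (1.15×10⁻⁵)^2 = 1.32×10⁻¹⁰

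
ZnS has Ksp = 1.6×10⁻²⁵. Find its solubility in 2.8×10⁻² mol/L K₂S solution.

ZnS(s) ⇌ Zn²⁺(aq) + S²⁻(aq)
The solution already contains S²⁻ at 2.8×10⁻² mol/L. Let s be the molar solubility of ZnS.
[S²⁻] ≈ 2.8×10⁻² mol/L (common ion dominates); [Zn²⁺] = s.
Ksp = [Zn²⁺][S²⁻] = s(2.8×10⁻²)
s = 1.6×10⁻²⁵ / (2.8×10⁻²) = 5.7×10⁻²⁴
s = 5.7×10⁻²⁴ mol/L

5.7×10⁻²⁴ M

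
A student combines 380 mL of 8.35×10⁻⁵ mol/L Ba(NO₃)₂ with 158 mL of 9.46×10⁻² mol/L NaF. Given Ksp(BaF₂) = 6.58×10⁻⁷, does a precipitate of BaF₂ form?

Total volume after mixing = 380 + 158 = 538 mL.
[Ba²⁺] = (8.35×10⁻⁵)(380)/538 = 5.90×10⁻⁵ mol/L
[F⁻] = (9.46×10⁻²)(158)/538 = 2.78×10⁻² mol/L
Q = [Ba²⁺][F⁻]^2 = 4.55×10⁻⁸
Q = 4.55×10⁻⁸ < Ksp = 6.58×10⁻⁷, so the solution is unsaturated and no precipitate forms.

No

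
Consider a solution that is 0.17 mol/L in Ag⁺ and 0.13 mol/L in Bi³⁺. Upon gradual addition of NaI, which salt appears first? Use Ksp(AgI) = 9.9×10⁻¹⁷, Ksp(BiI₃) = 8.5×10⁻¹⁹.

AgI

Each salt precipitates once Q = Ksp for that salt.
For AgI: [I⁻] = (Ksp/[Ag⁺]) = 5.8×10⁻¹⁶ mol/L
For BiI₃: [I⁻] = (Ksp/[Bi³⁺])^(1/3) = 1.9×10⁻⁶ mol/L
The smaller threshold [I⁻] is reached first, so AgI precipitates first.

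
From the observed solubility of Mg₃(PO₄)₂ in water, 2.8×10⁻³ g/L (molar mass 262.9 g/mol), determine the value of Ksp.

Ksp = 1.5×10⁻²³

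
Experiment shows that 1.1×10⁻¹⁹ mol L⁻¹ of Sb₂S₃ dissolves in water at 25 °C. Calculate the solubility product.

Sb₂S₃(s) ⇌ 2 Sb³⁺(aq) + 3 S²⁻(aq)
If s mol/L of Sb₂S₃ dissolves, [Sb³⁺] = 2s and [S²⁻] = 3s.
Ksp = [Sb³⁺]^2[S²⁻]^3 = (2s)^2 · (3s)^3 = 108s^5
Ksp = 108 × (1.1×10⁻¹⁹)^5 = 1.7×10⁻⁹³

Ksp = 1.7×10⁻⁹³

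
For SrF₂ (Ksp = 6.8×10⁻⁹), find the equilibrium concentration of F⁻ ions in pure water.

SrF₂(s) ⇌ Sr²⁺(aq) + 2 F⁻(aq)
Let s be the molar solubility. Then [Sr²⁺] = s and [F⁻] = 2s.
Ksp = [Sr²⁺][F⁻]^2 = s · (2s)^2 = 4s^3 = 6.8×10⁻⁹
s = 1.2×10⁻³ mol/L
[F⁻] = 2s = 2.4×10⁻³ mol/L

2.4×10⁻³ M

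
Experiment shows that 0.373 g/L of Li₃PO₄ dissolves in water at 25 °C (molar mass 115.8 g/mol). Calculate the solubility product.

Ksp = 2.91×10⁻⁹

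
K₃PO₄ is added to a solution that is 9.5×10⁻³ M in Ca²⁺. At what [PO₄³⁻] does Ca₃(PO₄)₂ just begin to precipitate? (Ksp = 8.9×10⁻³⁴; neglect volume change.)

3.2×10⁻¹⁴ M

Precipitation begins when Q = Ksp.
Ca₃(PO₄)₂(s) ⇌ 3 Ca²⁺(aq) + 2 PO₄³⁻(aq)
Ksp = [Ca²⁺]^3[PO₄³⁻]^2 = [PO₄³⁻]^2(9.5×10⁻³)^3
[PO₄³⁻]^2 = 8.9×10⁻³⁴ / (9.5×10⁻³)^3 = 1.0×10⁻²⁷
[PO₄³⁻] = 3.2×10⁻¹⁴ M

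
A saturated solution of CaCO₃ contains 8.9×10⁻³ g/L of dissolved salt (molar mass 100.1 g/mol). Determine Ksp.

Convert to molarity: s = 8.9×10⁻³ / 100.1 = 8.891×10⁻⁵ mol/L
CaCO₃(s) ⇌ Ca²⁺(aq) + CO₃²⁻(aq)
If s mol/L of CaCO₃ dissolves, [Ca²⁺] = s and [CO₃²⁻] = s.
Ksp = [Ca²⁺][CO₃²⁻] = s · s = s^2
Ksp = (8.891×10⁻⁵)^2 = 7.9×10⁻⁹

Ksp = 7.9×10⁻⁹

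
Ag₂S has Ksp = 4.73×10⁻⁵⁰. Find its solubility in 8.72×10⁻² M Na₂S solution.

3.68×10⁻²⁵ M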